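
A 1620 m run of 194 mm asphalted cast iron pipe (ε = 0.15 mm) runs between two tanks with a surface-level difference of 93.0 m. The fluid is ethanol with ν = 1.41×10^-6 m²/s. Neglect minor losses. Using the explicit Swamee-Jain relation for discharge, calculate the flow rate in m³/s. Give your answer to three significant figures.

Q ≈ 0.0997 m³/s

Swamee-Jain (Type II): Q = -0.965·√(gD⁵h_f/L)·ln[ε/(3.7D) + √(3.17ν²L/(gD³h_f))]
√(gD⁵h_f/L) = √(9.81·0.194⁵·93.0/1620) = 0.01244
ε/(3.7D) = 2.09×10^-4; √(3.17ν²L/(gD³h_f)) = 3.91×10^-5
Q = -0.965·0.01244·ln(2.481×10^-4) = 0.09966 m³/s
Check: V = 3.37 m/s, Re = 4.64×10^5, f = 0.01935, h_f = 93.6 m ≈ 93.0 m ✓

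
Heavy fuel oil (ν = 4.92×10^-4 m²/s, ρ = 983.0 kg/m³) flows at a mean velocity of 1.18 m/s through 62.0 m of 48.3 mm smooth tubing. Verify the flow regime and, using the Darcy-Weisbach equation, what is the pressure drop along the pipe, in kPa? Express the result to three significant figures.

Re = VD/ν = 1.18·0.04830/4.92×10^-4 = 116 → laminar (Re < 2300)
f = 64/Re = 0.5525
h_f = f(L/D)V²/(2g) = 0.5525·(62.0/0.04830)·1.18²/(2·9.81) = 50.33 m
Δp = ρg·h_f = 983.0·9.81·50.33 = 485.3 kPa

Δp ≈ 485 kPa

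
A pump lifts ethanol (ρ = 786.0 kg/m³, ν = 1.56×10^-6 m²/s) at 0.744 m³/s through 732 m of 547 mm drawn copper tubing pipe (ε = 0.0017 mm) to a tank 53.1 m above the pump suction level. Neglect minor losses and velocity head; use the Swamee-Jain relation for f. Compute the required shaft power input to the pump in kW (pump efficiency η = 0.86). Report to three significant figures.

P_shaft ≈ 407 kW

V = 4Q/(πD²) = 3.166 m/s; Re = 1.11×10^6; ε/D = 3.11×10^-6; f = 0.01149
h_f = f(L/D)V²/2g = 7.855 m
Total head H = z + h_f = 53.1 + 7.855 = 60.95 m
P_hyd = ρgQH = 786.0·9.81·0.744·60.95 = 349.7 kW
P_shaft = P_hyd/η = 349.7/0.86 = 406.6 kW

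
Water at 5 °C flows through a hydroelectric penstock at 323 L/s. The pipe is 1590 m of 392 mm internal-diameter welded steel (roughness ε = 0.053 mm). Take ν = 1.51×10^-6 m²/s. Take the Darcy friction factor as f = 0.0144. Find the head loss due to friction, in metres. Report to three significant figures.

V = 4Q/(πD²) = 4·0.323/(π·0.392²) = 2.676 m/s
h_f = f(L/D)V²/(2g) = 0.01440·(1590/0.392)·2.676²/(2·9.81) = 21.32 m

h_f ≈ 21.3 m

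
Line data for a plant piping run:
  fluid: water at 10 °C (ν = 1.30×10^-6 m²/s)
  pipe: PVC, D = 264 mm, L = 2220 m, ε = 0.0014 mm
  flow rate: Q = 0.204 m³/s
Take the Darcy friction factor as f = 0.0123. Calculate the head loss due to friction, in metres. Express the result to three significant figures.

V = 4Q/(πD²) = 4·0.204/(π·0.264²) = 3.727 m/s
h_f = f(L/D)V²/(2g) = 0.01230·(2220/0.264)·3.727²/(2·9.81) = 73.22 m

h_f ≈ 73.2 m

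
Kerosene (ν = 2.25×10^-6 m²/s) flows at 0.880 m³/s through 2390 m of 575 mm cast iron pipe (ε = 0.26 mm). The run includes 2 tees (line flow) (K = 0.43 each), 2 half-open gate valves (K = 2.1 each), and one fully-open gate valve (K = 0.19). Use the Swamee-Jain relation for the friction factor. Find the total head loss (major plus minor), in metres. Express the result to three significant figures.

H_L ≈ 44.6 m

V = 4Q/(πD²) = 3.389 m/s; V²/2g = 0.5853 m
Re = 8.66×10^5, ε/D = 4.52×10^-4 → f = 0.01705 (Swamee-Jain)
Major: h_f = f(L/D)·V²/2g = 0.01705·4157·0.5853 = 41.49 m
Minor: ΣK = 5.25; h_m = ΣK·V²/2g = 3.073 m
Total H_L = 41.49 + 3.073 = 44.56 m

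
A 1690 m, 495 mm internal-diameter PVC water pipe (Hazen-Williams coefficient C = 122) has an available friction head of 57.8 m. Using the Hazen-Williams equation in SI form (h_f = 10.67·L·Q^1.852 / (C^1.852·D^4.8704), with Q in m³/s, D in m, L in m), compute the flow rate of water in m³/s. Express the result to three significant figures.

Q ≈ 0.864 m³/s

Rearranging: Q = [h_f·C^1.852·D^4.8704 / (10.67·L)]^(1/1.852)
Q = [57.8·122^1.852·0.495^4.8704 / (10.67·1690)]^0.540 = 0.8640 m³/s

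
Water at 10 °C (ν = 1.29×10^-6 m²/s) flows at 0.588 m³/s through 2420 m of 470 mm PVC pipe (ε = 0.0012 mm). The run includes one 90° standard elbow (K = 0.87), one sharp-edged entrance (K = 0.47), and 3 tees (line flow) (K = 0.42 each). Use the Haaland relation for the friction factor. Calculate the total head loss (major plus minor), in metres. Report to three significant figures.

H_L ≈ 35.4 m

V = 4Q/(πD²) = 3.389 m/s; V²/2g = 0.5854 m
Re = 1.23×10^6, ε/D = 2.55×10^-6 → f = 0.01123 (Haaland)
Major: h_f = f(L/D)·V²/2g = 0.01123·5149·0.5854 = 33.86 m
Minor: ΣK = 2.60; h_m = ΣK·V²/2g = 1.522 m
Total H_L = 33.86 + 1.522 = 35.39 m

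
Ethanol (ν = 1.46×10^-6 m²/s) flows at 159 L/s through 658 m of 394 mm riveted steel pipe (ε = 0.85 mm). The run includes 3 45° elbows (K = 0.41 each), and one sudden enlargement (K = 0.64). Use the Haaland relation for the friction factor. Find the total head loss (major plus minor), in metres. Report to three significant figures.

H_L ≈ 3.69 m

V = 4Q/(πD²) = 1.304 m/s; V²/2g = 0.08668 m
Re = 3.52×10^5, ε/D = 0.00216 → f = 0.02438 (Haaland)
Major: h_f = f(L/D)·V²/2g = 0.02438·1670·0.08668 = 3.529 m
Minor: ΣK = 1.87; h_m = ΣK·V²/2g = 0.1621 m
Total H_L = 3.529 + 0.1621 = 3.691 m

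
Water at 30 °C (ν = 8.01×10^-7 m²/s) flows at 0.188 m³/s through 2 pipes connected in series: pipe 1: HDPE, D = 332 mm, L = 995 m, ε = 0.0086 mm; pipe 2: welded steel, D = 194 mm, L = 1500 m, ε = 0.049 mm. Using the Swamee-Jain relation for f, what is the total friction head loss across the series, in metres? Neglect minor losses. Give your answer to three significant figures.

H ≈ 249 m

Pipe 1: V = 2.172 m/s, Re = 9.00×10^5, ε/D = 2.59×10^-5, f = 0.01238, h_1 = f(L/D)V²/2g = 8.921 m
Pipe 2: V = 6.360 m/s, Re = 1.54×10^6, ε/D = 2.53×10^-4, f = 0.01504, h_2 = f(L/D)V²/2g = 239.8 m
Series → Q common, losses add: H = Σh = 248.7 m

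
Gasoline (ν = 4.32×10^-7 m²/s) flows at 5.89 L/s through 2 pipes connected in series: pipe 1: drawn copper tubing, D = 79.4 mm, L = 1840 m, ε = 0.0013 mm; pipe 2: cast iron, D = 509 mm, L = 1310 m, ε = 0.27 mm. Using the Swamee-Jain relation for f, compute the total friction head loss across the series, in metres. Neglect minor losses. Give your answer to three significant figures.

H ≈ 25.8 m

Pipe 1: V = 1.190 m/s, Re = 2.19×10^5, ε/D = 1.64×10^-5, f = 0.01542, h_1 = f(L/D)V²/2g = 25.78 m
Pipe 2: V = 0.02895 m/s, Re = 3.41×10^4, ε/D = 5.30×10^-4, f = 0.02431, h_2 = f(L/D)V²/2g = 0.002672 m
Series → Q common, losses add: H = Σh = 25.78 m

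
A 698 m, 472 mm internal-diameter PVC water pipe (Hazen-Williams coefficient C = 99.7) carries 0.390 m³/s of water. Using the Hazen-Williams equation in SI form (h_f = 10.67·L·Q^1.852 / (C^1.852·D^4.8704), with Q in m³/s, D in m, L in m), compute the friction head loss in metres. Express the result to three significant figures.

h_f ≈ 10.0 m

h_f = 10.67·698·0.390^1.852 / (99.7^1.852·0.472^4.8704) = 10.03 m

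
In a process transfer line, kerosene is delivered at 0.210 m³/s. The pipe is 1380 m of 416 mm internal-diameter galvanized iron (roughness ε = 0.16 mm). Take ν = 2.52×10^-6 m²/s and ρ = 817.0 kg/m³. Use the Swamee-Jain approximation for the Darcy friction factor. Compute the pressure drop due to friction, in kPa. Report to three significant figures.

V = 4Q/(πD²) = 4·0.210/(π·0.416²) = 1.545 m/s
Re = VD/ν = 1.545·0.416/2.52×10^-6 = 2.55×10^5 → turbulent
ε/D = 0.16/416 = 3.85×10^-4
Swamee-Jain: f = 0.01788
h_f = f(L/D)V²/(2g) = 0.01788·(1380/0.416)·1.545²/(2·9.81) = 7.215 m
Δp = ρg·h_f = 817.0·9.81·7.215 = 57.83 kPa

Δp ≈ 57.8 kPa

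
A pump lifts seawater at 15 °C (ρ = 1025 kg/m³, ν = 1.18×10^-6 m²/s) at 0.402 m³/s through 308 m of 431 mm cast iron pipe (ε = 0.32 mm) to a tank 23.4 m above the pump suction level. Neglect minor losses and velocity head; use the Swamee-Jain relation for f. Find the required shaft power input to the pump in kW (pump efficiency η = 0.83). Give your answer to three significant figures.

V = 4Q/(πD²) = 2.755 m/s; Re = 1.01×10^6; ε/D = 7.42×10^-4; f = 0.01876
h_f = f(L/D)V²/2g = 5.186 m
Total head H = z + h_f = 23.4 + 5.186 = 28.59 m
P_hyd = ρgQH = 1025·9.81·0.402·28.59 = 115.6 kW
P_shaft = P_hyd/η = 115.6/0.83 = 139.2 kW

P_shaft ≈ 139 kW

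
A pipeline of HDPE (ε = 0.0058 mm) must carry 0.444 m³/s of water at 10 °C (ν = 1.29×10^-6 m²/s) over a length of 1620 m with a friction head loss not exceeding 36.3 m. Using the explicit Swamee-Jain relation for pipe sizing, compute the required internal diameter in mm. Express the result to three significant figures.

D ≈ 389 mm

Swamee-Jain (Type III): D = 0.66·[ε^1.25·(LQ²/(gh_f))^4.75 + ν·Q^9.4·(L/(gh_f))^5.2]^0.04
LQ²/(gh_f) = 0.8968; L/(gh_f) = 4.549
Term 1 = ε^1.25·(…)^4.75 = 1.70×10^-7; Term 2 = ν·Q^9.4·(…)^5.2 = 1.65×10^-6
D = 0.66·(1.70×10^-7 + 1.65×10^-6)^0.04 = 0.3890 m = 389 mm
Check: V = 3.74 m/s, Re = 1.13×10^6, f = 0.01176, h_f = 34.9 m ≈ 36.3 m ✓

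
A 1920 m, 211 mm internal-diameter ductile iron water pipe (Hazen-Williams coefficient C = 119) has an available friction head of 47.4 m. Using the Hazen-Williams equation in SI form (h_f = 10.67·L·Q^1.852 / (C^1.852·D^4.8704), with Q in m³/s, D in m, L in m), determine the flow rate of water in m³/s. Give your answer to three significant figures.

Q ≈ 0.0751 m³/s

Rearranging: Q = [h_f·C^1.852·D^4.8704 / (10.67·L)]^(1/1.852)
Q = [47.4·119^1.852·0.211^4.8704 / (10.67·1920)]^0.540 = 0.07506 m³/s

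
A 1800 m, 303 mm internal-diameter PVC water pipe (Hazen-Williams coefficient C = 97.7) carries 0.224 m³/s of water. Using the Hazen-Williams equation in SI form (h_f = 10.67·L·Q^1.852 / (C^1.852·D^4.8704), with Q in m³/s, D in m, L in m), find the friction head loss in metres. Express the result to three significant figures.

h_f = 10.67·1800·0.224^1.852 / (97.7^1.852·0.303^4.8704) = 83.25 m

h_f ≈ 83.3 m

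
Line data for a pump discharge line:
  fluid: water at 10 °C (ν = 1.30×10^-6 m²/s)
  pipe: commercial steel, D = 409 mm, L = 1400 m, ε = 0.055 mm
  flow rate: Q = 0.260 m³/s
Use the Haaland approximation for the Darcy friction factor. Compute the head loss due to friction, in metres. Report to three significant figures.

h_f ≈ 9.79 m

V = 4Q/(πD²) = 4·0.260/(π·0.409²) = 1.979 m/s
Re = VD/ν = 1.979·0.409/1.30×10^-6 = 6.23×10^5 → turbulent
ε/D = 0.055/409 = 1.34×10^-4
Haaland: f = 0.01433
h_f = f(L/D)V²/(2g) = 0.01433·(1400/0.409)·1.979²/(2·9.81) = 9.793 m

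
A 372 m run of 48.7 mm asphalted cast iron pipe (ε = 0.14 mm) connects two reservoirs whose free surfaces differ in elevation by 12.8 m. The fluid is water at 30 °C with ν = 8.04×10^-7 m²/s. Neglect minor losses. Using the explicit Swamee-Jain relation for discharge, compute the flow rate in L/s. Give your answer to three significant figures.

Q ≈ 2.03 L/s

Swamee-Jain (Type II): Q = -0.965·√(gD⁵h_f/L)·ln[ε/(3.7D) + √(3.17ν²L/(gD³h_f))]
√(gD⁵h_f/L) = √(9.81·0.0487⁵·12.8/372) = 3.041×10^-4
ε/(3.7D) = 7.77×10^-4; √(3.17ν²L/(gD³h_f)) = 2.29×10^-4
Q = -0.965·3.041×10^-4·ln(0.001006) = 0.002025 m³/s
Check: V = 1.09 m/s, Re = 6.59×10^4, f = 0.02811, h_f = 12.9 m ≈ 12.8 m ✓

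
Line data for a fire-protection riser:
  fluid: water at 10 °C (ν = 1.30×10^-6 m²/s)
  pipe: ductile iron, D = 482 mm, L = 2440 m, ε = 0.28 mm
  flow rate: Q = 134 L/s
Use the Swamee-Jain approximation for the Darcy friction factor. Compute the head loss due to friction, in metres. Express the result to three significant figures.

h_f ≈ 2.63 m

V = 4Q/(πD²) = 4·0.134/(π·0.482²) = 0.7344 m/s
Re = VD/ν = 0.7344·0.482/1.30×10^-6 = 2.72×10^5 → turbulent
ε/D = 0.28/482 = 5.81×10^-4
Swamee-Jain: f = 0.01890
h_f = f(L/D)V²/(2g) = 0.01890·(2440/0.482)·0.7344²/(2·9.81) = 2.630 m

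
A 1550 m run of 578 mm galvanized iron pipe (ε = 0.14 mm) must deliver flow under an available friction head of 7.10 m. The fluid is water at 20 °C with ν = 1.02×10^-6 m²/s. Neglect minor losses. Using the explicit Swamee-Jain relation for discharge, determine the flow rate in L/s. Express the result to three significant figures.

Swamee-Jain (Type II): Q = -0.965·√(gD⁵h_f/L)·ln[ε/(3.7D) + √(3.17ν²L/(gD³h_f))]
√(gD⁵h_f/L) = √(9.81·0.578⁵·7.10/1550) = 0.05384
ε/(3.7D) = 6.55×10^-5; √(3.17ν²L/(gD³h_f)) = 1.95×10^-5
Q = -0.965·0.05384·ln(8.496×10^-5) = 0.4870 m³/s
Check: V = 1.86 m/s, Re = 1.05×10^6, f = 0.01517, h_f = 7.14 m ≈ 7.10 m ✓

Q ≈ 487 L/s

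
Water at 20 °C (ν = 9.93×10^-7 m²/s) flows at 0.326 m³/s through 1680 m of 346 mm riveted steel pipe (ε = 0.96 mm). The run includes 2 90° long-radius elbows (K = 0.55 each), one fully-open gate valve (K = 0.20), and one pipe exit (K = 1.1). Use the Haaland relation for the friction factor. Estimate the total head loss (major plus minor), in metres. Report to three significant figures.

H_L ≈ 78.1 m

V = 4Q/(πD²) = 3.467 m/s; V²/2g = 0.6127 m
Re = 1.21×10^6, ε/D = 0.00277 → f = 0.02576 (Haaland)
Major: h_f = f(L/D)·V²/2g = 0.02576·4855·0.6127 = 76.63 m
Minor: ΣK = 2.40; h_m = ΣK·V²/2g = 1.470 m
Total H_L = 76.63 + 1.470 = 78.10 m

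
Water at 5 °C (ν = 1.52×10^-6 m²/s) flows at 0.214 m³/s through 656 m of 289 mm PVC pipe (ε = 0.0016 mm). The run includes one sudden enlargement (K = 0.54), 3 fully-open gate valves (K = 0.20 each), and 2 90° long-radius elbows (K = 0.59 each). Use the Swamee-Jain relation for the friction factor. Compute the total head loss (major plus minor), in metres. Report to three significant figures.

V = 4Q/(πD²) = 3.262 m/s; V²/2g = 0.5424 m
Re = 6.20×10^5, ε/D = 5.54×10^-6 → f = 0.01270 (Swamee-Jain)
Major: h_f = f(L/D)·V²/2g = 0.01270·2270·0.5424 = 15.64 m
Minor: ΣK = 2.32; h_m = ΣK·V²/2g = 1.258 m
Total H_L = 15.64 + 1.258 = 16.90 m

H_L ≈ 16.9 m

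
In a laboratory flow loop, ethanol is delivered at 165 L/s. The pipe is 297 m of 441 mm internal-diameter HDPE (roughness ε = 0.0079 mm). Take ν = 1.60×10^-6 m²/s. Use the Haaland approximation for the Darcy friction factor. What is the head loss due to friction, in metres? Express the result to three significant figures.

h_f ≈ 0.581 m

V = 4Q/(πD²) = 4·0.165/(π·0.441²) = 1.080 m/s
Re = VD/ν = 1.080·0.441/1.60×10^-6 = 2.98×10^5 → turbulent
ε/D = 0.0079/441 = 1.79×10^-5
Haaland: f = 0.01451
h_f = f(L/D)V²/(2g) = 0.01451·(297/0.441)·1.080²/(2·9.81) = 0.5812 m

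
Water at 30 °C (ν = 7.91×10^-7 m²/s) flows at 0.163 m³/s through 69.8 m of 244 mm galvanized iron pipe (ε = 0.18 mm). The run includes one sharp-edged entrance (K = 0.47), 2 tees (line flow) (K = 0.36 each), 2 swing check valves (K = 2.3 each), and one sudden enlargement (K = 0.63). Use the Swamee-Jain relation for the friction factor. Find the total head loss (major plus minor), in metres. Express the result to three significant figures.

V = 4Q/(πD²) = 3.486 m/s; V²/2g = 0.6194 m
Re = 1.08×10^6, ε/D = 7.38×10^-4 → f = 0.01870 (Swamee-Jain)
Major: h_f = f(L/D)·V²/2g = 0.01870·286.1·0.6194 = 3.314 m
Minor: ΣK = 6.42; h_m = ΣK·V²/2g = 3.976 m
Total H_L = 3.314 + 3.976 = 7.290 m

H_L ≈ 7.29 m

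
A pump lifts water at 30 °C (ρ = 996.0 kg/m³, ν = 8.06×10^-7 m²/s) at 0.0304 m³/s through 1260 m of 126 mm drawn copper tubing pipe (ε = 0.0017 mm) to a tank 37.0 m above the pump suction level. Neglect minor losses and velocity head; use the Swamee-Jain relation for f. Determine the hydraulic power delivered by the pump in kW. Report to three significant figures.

V = 4Q/(πD²) = 2.438 m/s; Re = 3.81×10^5; ε/D = 1.35×10^-5; f = 0.01393
h_f = f(L/D)V²/2g = 42.21 m
Total head H = z + h_f = 37.0 + 42.21 = 79.21 m
P_hyd = ρgQH = 996.0·9.81·0.0304·79.21 = 23.53 kW

P_hyd ≈ 23.5 kW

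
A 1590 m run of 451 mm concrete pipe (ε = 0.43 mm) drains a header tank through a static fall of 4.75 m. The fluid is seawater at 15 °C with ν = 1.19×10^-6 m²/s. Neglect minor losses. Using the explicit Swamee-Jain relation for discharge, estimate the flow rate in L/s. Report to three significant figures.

Q ≈ 183 L/s

Swamee-Jain (Type II): Q = -0.965·√(gD⁵h_f/L)·ln[ε/(3.7D) + √(3.17ν²L/(gD³h_f))]
√(gD⁵h_f/L) = √(9.81·0.451⁵·4.75/1590) = 0.02338
ε/(3.7D) = 2.58×10^-4; √(3.17ν²L/(gD³h_f)) = 4.09×10^-5
Q = -0.965·0.02338·ln(2.985×10^-4) = 0.1832 m³/s
Check: V = 1.15 m/s, Re = 4.35×10^5, f = 0.02024, h_f = 4.78 m ≈ 4.75 m ✓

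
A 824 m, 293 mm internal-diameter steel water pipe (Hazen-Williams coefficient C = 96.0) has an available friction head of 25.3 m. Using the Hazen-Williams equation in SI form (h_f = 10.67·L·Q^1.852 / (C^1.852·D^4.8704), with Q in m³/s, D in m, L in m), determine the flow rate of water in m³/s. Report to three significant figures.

Rearranging: Q = [h_f·C^1.852·D^4.8704 / (10.67·L)]^(1/1.852)
Q = [25.3·96.0^1.852·0.293^4.8704 / (10.67·824)]^0.540 = 0.1615 m³/s

Q ≈ 0.162 m³/s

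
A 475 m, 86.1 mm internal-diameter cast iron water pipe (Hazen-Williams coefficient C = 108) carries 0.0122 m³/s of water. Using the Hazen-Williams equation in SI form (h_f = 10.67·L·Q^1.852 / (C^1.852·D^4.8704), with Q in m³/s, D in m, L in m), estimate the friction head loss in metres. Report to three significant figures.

h_f ≈ 38.2 m

h_f = 10.67·475·0.0122^1.852 / (108^1.852·0.0861^4.8704) = 38.18 m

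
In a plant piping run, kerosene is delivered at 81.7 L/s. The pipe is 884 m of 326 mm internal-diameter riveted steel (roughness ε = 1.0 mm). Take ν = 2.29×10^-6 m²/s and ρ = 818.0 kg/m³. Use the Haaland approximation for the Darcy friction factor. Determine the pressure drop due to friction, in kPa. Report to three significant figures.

V = 4Q/(πD²) = 4·0.0817/(π·0.326²) = 0.9788 m/s
Re = VD/ν = 0.9788·0.326/2.29×10^-6 = 1.39×10^5 → turbulent
ε/D = 1.0/326 = 0.00307
Haaland: f = 0.02722
h_f = f(L/D)V²/(2g) = 0.02722·(884/0.326)·0.9788²/(2·9.81) = 3.605 m
Δp = ρg·h_f = 818.0·9.81·3.605 = 28.93 kPa

Δp ≈ 28.9 kPa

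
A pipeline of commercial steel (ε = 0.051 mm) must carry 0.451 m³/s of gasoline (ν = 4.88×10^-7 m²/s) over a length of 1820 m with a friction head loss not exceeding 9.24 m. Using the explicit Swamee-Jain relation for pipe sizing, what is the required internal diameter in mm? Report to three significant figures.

Swamee-Jain (Type III): D = 0.66·[ε^1.25·(LQ²/(gh_f))^4.75 + ν·Q^9.4·(L/(gh_f))^5.2]^0.04
LQ²/(gh_f) = 4.084; L/(gh_f) = 20.08
Term 1 = ε^1.25·(…)^4.75 = 0.00344; Term 2 = ν·Q^9.4·(…)^5.2 = 0.00163
D = 0.66·(0.00344 + 0.00163)^0.04 = 0.5343 m = 534 mm
Check: V = 2.01 m/s, Re = 2.20×10^6, f = 0.01273, h_f = 8.95 m ≈ 9.24 m ✓

D ≈ 534 mm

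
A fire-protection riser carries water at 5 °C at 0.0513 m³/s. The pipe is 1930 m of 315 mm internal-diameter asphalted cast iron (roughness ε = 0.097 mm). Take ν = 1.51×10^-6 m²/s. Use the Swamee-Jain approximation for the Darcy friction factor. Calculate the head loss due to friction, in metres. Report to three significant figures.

h_f ≈ 2.53 m

V = 4Q/(πD²) = 4·0.0513/(π·0.315²) = 0.6583 m/s
Re = VD/ν = 0.6583·0.315/1.51×10^-6 = 1.37×10^5 → turbulent
ε/D = 0.097/315 = 3.08×10^-4
Swamee-Jain: f = 0.01868
h_f = f(L/D)V²/(2g) = 0.01868·(1930/0.315)·0.6583²/(2·9.81) = 2.528 m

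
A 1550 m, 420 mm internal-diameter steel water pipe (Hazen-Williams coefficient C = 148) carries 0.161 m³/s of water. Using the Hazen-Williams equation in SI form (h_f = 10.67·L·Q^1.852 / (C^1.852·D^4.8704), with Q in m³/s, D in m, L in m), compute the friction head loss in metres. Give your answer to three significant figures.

h_f = 10.67·1550·0.161^1.852 / (148^1.852·0.420^4.8704) = 3.674 m

h_f ≈ 3.67 m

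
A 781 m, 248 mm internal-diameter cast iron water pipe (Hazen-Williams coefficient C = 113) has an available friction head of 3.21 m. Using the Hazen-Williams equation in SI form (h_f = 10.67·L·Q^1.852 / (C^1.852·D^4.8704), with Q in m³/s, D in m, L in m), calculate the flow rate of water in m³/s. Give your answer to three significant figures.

Rearranging: Q = [h_f·C^1.852·D^4.8704 / (10.67·L)]^(1/1.852)
Q = [3.21·113^1.852·0.248^4.8704 / (10.67·781)]^0.540 = 0.04140 m³/s

Q ≈ 0.0414 m³/s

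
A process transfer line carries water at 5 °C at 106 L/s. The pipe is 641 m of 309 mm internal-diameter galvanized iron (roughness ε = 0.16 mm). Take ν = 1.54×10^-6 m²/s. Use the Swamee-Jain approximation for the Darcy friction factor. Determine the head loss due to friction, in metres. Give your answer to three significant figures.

V = 4Q/(πD²) = 4·0.106/(π·0.309²) = 1.414 m/s
Re = VD/ν = 1.414·0.309/1.54×10^-6 = 2.84×10^5 → turbulent
ε/D = 0.16/309 = 5.18×10^-4
Swamee-Jain: f = 0.01850
h_f = f(L/D)V²/(2g) = 0.01850·(641/0.309)·1.414²/(2·9.81) = 3.909 m

h_f ≈ 3.91 m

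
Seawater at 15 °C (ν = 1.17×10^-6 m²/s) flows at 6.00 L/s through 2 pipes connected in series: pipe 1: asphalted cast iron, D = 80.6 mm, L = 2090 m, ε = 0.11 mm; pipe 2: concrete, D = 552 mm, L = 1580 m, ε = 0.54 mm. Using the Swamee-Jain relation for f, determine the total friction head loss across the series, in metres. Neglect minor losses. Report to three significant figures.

Pipe 1: V = 1.176 m/s, Re = 8.10×10^4, ε/D = 0.00136, f = 0.02396, h_1 = f(L/D)V²/2g = 43.78 m
Pipe 2: V = 0.02507 m/s, Re = 1.18×10^4, ε/D = 9.78×10^-4, f = 0.03138, h_2 = f(L/D)V²/2g = 0.002877 m
Series → Q common, losses add: H = Σh = 43.79 m

H ≈ 43.8 m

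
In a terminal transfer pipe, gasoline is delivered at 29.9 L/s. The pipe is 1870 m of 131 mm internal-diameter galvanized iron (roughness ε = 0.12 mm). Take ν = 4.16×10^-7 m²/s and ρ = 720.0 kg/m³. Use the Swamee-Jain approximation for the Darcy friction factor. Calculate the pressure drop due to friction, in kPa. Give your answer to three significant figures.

V = 4Q/(πD²) = 4·0.0299/(π·0.131²) = 2.218 m/s
Re = VD/ν = 2.218·0.131/4.16×10^-7 = 6.99×10^5 → turbulent
ε/D = 0.12/131 = 9.16×10^-4
Swamee-Jain: f = 0.01979
h_f = f(L/D)V²/(2g) = 0.01979·(1870/0.131)·2.218²/(2·9.81) = 70.86 m
Δp = ρg·h_f = 720.0·9.81·70.86 = 500.5 kPa

Δp ≈ 501 kPa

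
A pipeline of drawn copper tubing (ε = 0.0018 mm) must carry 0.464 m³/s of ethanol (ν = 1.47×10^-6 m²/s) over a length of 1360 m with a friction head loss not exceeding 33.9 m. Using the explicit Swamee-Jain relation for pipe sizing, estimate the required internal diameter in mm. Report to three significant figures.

Swamee-Jain (Type III): D = 0.66·[ε^1.25·(LQ²/(gh_f))^4.75 + ν·Q^9.4·(L/(gh_f))^5.2]^0.04
LQ²/(gh_f) = 0.8805; L/(gh_f) = 4.089
Term 1 = ε^1.25·(…)^4.75 = 3.60×10^-8; Term 2 = ν·Q^9.4·(…)^5.2 = 1.63×10^-6
D = 0.66·(3.60×10^-8 + 1.63×10^-6)^0.04 = 0.3877 m = 388 mm
Check: V = 3.93 m/s, Re = 1.04×10^6, f = 0.01166, h_f = 32.2 m ≈ 33.9 m ✓

D ≈ 388 mm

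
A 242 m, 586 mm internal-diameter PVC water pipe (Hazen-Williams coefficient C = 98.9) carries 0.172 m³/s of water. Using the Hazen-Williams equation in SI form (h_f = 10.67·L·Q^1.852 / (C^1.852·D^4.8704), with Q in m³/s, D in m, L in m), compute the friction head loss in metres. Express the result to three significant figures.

h_f ≈ 0.270 m

h_f = 10.67·242·0.172^1.852 / (98.9^1.852·0.586^4.8704) = 0.2701 m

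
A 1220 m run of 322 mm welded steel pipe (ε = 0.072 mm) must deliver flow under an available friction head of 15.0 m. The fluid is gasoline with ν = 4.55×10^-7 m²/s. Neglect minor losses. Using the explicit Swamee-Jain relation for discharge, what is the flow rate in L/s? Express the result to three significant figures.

Swamee-Jain (Type II): Q = -0.965·√(gD⁵h_f/L)·ln[ε/(3.7D) + √(3.17ν²L/(gD³h_f))]
√(gD⁵h_f/L) = √(9.81·0.322⁵·15.0/1220) = 0.02043
ε/(3.7D) = 6.04×10^-5; √(3.17ν²L/(gD³h_f)) = 1.28×10^-5
Q = -0.965·0.02043·ln(7.320×10^-5) = 0.1878 m³/s
Check: V = 2.31 m/s, Re = 1.63×10^6, f = 0.01470, h_f = 15.1 m ≈ 15.0 m ✓

Q ≈ 188 L/s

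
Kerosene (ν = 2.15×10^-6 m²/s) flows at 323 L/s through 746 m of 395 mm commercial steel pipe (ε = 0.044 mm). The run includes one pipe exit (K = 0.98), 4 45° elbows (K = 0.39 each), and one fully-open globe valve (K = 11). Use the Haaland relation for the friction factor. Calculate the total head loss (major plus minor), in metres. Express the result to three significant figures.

H_L ≈ 14.5 m

V = 4Q/(πD²) = 2.636 m/s; V²/2g = 0.3541 m
Re = 4.84×10^5, ε/D = 1.11×10^-4 → f = 0.01444 (Haaland)
Major: h_f = f(L/D)·V²/2g = 0.01444·1889·0.3541 = 9.658 m
Minor: ΣK = 13.5; h_m = ΣK·V²/2g = 4.795 m
Total H_L = 9.658 + 4.795 = 14.45 m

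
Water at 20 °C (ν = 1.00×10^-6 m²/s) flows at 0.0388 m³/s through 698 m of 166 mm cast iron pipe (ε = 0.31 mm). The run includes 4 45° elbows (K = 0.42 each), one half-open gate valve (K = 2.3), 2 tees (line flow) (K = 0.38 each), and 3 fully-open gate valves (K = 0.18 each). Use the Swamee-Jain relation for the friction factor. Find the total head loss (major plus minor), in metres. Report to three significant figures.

H_L ≈ 17.2 m

V = 4Q/(πD²) = 1.793 m/s; V²/2g = 0.1638 m
Re = 2.98×10^5, ε/D = 0.00187 → f = 0.02378 (Swamee-Jain)
Major: h_f = f(L/D)·V²/2g = 0.02378·4205·0.1638 = 16.38 m
Minor: ΣK = 5.28; h_m = ΣK·V²/2g = 0.8649 m
Total H_L = 16.38 + 0.8649 = 17.25 m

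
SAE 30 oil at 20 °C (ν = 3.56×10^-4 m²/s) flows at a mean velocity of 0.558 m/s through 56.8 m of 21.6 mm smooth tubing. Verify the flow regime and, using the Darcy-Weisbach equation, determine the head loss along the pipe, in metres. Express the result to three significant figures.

Re = VD/ν = 0.558·0.02160/3.56×10^-4 = 33.9 → laminar (Re < 2300)
f = 64/Re = 1.890
h_f = f(L/D)V²/(2g) = 1.890·(56.8/0.02160)·0.558²/(2·9.81) = 78.89 m

h_f ≈ 78.9 m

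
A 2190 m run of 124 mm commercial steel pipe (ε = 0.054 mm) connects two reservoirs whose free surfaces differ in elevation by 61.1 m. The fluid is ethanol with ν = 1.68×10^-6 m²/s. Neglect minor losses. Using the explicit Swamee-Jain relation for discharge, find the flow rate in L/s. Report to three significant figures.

Swamee-Jain (Type II): Q = -0.965·√(gD⁵h_f/L)·ln[ε/(3.7D) + √(3.17ν²L/(gD³h_f))]
√(gD⁵h_f/L) = √(9.81·0.124⁵·61.1/2190) = 0.002833
ε/(3.7D) = 1.18×10^-4; √(3.17ν²L/(gD³h_f)) = 1.31×10^-4
Q = -0.965·0.002833·ln(2.486×10^-4) = 0.02269 m³/s
Check: V = 1.88 m/s, Re = 1.39×10^5, f = 0.01932, h_f = 61.4 m ≈ 61.1 m ✓

Q ≈ 22.7 L/s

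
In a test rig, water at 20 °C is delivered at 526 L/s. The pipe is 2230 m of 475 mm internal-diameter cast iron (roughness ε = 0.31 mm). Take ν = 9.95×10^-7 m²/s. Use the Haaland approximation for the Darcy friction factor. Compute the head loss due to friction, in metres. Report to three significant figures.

h_f ≈ 38.0 m

V = 4Q/(πD²) = 4·0.526/(π·0.475²) = 2.968 m/s
Re = VD/ν = 2.968·0.475/9.95×10^-7 = 1.42×10^6 → turbulent
ε/D = 0.31/475 = 6.53×10^-4
Haaland: f = 0.01804
h_f = f(L/D)V²/(2g) = 0.01804·(2230/0.475)·2.968²/(2·9.81) = 38.03 m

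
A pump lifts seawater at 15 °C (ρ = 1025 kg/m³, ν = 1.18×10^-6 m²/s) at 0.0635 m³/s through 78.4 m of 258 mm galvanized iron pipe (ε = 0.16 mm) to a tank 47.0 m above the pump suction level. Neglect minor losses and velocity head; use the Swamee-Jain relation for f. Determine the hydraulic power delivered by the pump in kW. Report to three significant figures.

V = 4Q/(πD²) = 1.215 m/s; Re = 2.66×10^5; ε/D = 6.20×10^-4; f = 0.01914
h_f = f(L/D)V²/2g = 0.4373 m
Total head H = z + h_f = 47.0 + 0.4373 = 47.44 m
P_hyd = ρgQH = 1025·9.81·0.0635·47.44 = 30.29 kW

P_hyd ≈ 30.3 kW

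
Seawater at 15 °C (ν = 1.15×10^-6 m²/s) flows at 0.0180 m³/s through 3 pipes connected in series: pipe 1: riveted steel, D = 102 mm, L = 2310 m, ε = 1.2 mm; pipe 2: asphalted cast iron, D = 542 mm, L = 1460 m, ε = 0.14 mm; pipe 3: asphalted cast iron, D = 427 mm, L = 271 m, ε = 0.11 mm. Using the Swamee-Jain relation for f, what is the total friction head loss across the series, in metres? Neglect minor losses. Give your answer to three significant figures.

Pipe 1: V = 2.203 m/s, Re = 1.95×10^5, ε/D = 0.0118, f = 0.04051, h_1 = f(L/D)V²/2g = 226.9 m
Pipe 2: V = 0.07802 m/s, Re = 3.68×10^4, ε/D = 2.58×10^-4, f = 0.02314, h_2 = f(L/D)V²/2g = 0.01934 m
Pipe 3: V = 0.1257 m/s, Re = 4.67×10^4, ε/D = 2.58×10^-4, f = 0.02206, h_3 = f(L/D)V²/2g = 0.01127 m
Series → Q common, losses add: H = Σh = 226.9 m

H ≈ 227 m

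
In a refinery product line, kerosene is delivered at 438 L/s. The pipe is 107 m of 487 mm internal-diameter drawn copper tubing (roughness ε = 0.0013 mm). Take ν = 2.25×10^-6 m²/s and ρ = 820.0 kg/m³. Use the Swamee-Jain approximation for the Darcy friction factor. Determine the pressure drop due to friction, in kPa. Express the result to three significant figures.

Δp ≈ 6.52 kPa

V = 4Q/(πD²) = 4·0.438/(π·0.487²) = 2.351 m/s
Re = VD/ν = 2.351·0.487/2.25×10^-6 = 5.09×10^5 → turbulent
ε/D = 0.0013/487 = 2.67×10^-6
Swamee-Jain: f = 0.01309
h_f = f(L/D)V²/(2g) = 0.01309·(107/0.487)·2.351²/(2·9.81) = 0.8107 m
Δp = ρg·h_f = 820.0·9.81·0.8107 = 6.521 kPa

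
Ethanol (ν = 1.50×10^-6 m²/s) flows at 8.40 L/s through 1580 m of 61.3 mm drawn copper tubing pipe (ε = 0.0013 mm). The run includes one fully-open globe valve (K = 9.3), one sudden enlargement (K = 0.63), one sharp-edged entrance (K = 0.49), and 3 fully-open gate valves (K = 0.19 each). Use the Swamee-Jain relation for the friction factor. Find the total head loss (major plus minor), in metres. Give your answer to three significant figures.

V = 4Q/(πD²) = 2.846 m/s; V²/2g = 0.4129 m
Re = 1.16×10^5, ε/D = 2.12×10^-5 → f = 0.01745 (Swamee-Jain)
Major: h_f = f(L/D)·V²/2g = 0.01745·25775·0.4129 = 185.7 m
Minor: ΣK = 11.0; h_m = ΣK·V²/2g = 4.538 m
Total H_L = 185.7 + 4.538 = 190.3 m

H_L ≈ 190 m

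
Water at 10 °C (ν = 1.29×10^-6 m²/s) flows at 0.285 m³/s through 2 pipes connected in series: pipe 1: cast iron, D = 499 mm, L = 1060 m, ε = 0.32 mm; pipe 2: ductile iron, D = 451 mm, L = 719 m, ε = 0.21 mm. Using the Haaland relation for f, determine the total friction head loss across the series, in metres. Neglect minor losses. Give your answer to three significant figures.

H ≈ 8.66 m

Pipe 1: V = 1.457 m/s, Re = 5.64×10^5, ε/D = 6.41×10^-4, f = 0.01834, h_1 = f(L/D)V²/2g = 4.218 m
Pipe 2: V = 1.784 m/s, Re = 6.24×10^5, ε/D = 4.66×10^-4, f = 0.01719, h_2 = f(L/D)V²/2g = 4.446 m
Series → Q common, losses add: H = Σh = 8.664 m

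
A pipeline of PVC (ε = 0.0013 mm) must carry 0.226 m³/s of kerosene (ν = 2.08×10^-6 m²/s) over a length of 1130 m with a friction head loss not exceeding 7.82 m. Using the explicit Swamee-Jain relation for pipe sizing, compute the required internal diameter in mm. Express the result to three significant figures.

D ≈ 391 mm

Swamee-Jain (Type III): D = 0.66·[ε^1.25·(LQ²/(gh_f))^4.75 + ν·Q^9.4·(L/(gh_f))^5.2]^0.04
LQ²/(gh_f) = 0.7523; L/(gh_f) = 14.73
Term 1 = ε^1.25·(…)^4.75 = 1.14×10^-8; Term 2 = ν·Q^9.4·(…)^5.2 = 2.10×10^-6
D = 0.66·(1.14×10^-8 + 2.10×10^-6)^0.04 = 0.3913 m = 391 mm
Check: V = 1.88 m/s, Re = 3.54×10^5, f = 0.01398, h_f = 7.27 m ≈ 7.82 m ✓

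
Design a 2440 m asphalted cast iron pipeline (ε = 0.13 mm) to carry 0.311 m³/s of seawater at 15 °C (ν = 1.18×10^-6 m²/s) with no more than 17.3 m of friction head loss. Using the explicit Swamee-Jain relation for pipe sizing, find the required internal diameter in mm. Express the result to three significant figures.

D ≈ 454 mm

Swamee-Jain (Type III): D = 0.66·[ε^1.25·(LQ²/(gh_f))^4.75 + ν·Q^9.4·(L/(gh_f))^5.2]^0.04
LQ²/(gh_f) = 1.391; L/(gh_f) = 14.38
Term 1 = ε^1.25·(…)^4.75 = 6.65×10^-5; Term 2 = ν·Q^9.4·(…)^5.2 = 2.11×10^-5
D = 0.66·(6.65×10^-5 + 2.11×10^-5)^0.04 = 0.4542 m = 454 mm
Check: V = 1.92 m/s, Re = 7.39×10^5, f = 0.01587, h_f = 16.0 m ≈ 17.3 m ✓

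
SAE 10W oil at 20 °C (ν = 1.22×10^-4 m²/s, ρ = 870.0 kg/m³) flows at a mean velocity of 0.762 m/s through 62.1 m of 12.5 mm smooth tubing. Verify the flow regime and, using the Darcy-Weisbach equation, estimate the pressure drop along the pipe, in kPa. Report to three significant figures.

Re = VD/ν = 0.762·0.01250/1.22×10^-4 = 78.1 → laminar (Re < 2300)
f = 64/Re = 0.8197
h_f = f(L/D)V²/(2g) = 0.8197·(62.1/0.01250)·0.762²/(2·9.81) = 120.5 m
Δp = ρg·h_f = 870.0·9.81·120.5 = 1029 kPa

Δp ≈ 1030 kPa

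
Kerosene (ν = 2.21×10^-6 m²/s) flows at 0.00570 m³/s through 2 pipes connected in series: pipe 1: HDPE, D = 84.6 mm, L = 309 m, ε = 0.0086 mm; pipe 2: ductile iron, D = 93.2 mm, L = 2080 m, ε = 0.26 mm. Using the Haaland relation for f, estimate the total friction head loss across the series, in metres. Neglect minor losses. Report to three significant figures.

Pipe 1: V = 1.014 m/s, Re = 3.88×10^4, ε/D = 1.02×10^-4, f = 0.02219, h_1 = f(L/D)V²/2g = 4.247 m
Pipe 2: V = 0.8355 m/s, Re = 3.52×10^4, ε/D = 0.00279, f = 0.02887, h_2 = f(L/D)V²/2g = 22.93 m
Series → Q common, losses add: H = Σh = 27.17 m

H ≈ 27.2 m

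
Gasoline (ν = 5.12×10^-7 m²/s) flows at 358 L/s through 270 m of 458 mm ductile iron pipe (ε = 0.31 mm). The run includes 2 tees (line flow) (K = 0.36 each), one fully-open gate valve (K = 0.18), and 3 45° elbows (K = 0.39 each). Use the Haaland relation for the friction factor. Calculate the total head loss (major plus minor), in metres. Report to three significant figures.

V = 4Q/(πD²) = 2.173 m/s; V²/2g = 0.2407 m
Re = 1.94×10^6, ε/D = 6.77×10^-4 → f = 0.01812 (Haaland)
Major: h_f = f(L/D)·V²/2g = 0.01812·589.5·0.2407 = 2.570 m
Minor: ΣK = 2.07; h_m = ΣK·V²/2g = 0.4982 m
Total H_L = 2.570 + 0.4982 = 3.068 m

H_L ≈ 3.07 m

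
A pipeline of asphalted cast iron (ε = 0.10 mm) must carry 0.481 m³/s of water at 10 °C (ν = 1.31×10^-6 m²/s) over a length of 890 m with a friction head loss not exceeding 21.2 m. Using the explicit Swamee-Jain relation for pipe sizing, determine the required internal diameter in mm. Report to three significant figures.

D ≈ 420 mm

Swamee-Jain (Type III): D = 0.66·[ε^1.25·(LQ²/(gh_f))^4.75 + ν·Q^9.4·(L/(gh_f))^5.2]^0.04
LQ²/(gh_f) = 0.9901; L/(gh_f) = 4.279
Term 1 = ε^1.25·(…)^4.75 = 9.54×10^-6; Term 2 = ν·Q^9.4·(…)^5.2 = 2.59×10^-6
D = 0.66·(9.54×10^-6 + 2.59×10^-6)^0.04 = 0.4197 m = 420 mm
Check: V = 3.48 m/s, Re = 1.11×10^6, f = 0.01509, h_f = 19.7 m ≈ 21.2 m ✓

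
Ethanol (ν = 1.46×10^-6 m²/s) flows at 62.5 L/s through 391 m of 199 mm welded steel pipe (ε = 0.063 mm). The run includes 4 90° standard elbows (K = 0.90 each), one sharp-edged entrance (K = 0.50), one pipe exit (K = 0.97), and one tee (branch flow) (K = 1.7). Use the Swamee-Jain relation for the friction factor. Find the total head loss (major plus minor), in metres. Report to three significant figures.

V = 4Q/(πD²) = 2.009 m/s; V²/2g = 0.2058 m
Re = 2.74×10^5, ε/D = 3.17×10^-4 → f = 0.01732 (Swamee-Jain)
Major: h_f = f(L/D)·V²/2g = 0.01732·1965·0.2058 = 7.005 m
Minor: ΣK = 6.77; h_m = ΣK·V²/2g = 1.393 m
Total H_L = 7.005 + 1.393 = 8.398 m

H_L ≈ 8.40 m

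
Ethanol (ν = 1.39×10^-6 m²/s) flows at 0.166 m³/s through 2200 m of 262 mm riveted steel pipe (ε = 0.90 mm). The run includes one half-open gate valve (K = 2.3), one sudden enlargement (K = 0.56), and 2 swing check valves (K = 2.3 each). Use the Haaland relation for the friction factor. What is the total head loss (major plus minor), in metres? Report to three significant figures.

V = 4Q/(πD²) = 3.079 m/s; V²/2g = 0.4832 m
Re = 5.80×10^5, ε/D = 0.00344 → f = 0.02744 (Haaland)
Major: h_f = f(L/D)·V²/2g = 0.02744·8397·0.4832 = 111.3 m
Minor: ΣK = 7.46; h_m = ΣK·V²/2g = 3.605 m
Total H_L = 111.3 + 3.605 = 114.9 m

H_L ≈ 115 m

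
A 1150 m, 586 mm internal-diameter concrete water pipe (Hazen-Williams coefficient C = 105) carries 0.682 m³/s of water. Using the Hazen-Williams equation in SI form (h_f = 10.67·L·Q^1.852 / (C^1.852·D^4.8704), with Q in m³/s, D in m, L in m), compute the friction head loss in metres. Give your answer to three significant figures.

h_f ≈ 14.7 m

h_f = 10.67·1150·0.682^1.852 / (105^1.852·0.586^4.8704) = 14.73 m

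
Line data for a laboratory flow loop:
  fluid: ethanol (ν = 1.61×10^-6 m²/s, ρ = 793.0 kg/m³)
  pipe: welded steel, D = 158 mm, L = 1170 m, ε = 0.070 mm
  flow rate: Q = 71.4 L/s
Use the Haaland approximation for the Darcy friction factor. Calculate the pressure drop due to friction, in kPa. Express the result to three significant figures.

Δp ≈ 683 kPa

V = 4Q/(πD²) = 4·0.0714/(π·0.158²) = 3.642 m/s
Re = VD/ν = 3.642·0.158/1.61×10^-6 = 3.57×10^5 → turbulent
ε/D = 0.070/158 = 4.43×10^-4
Haaland: f = 0.01753
h_f = f(L/D)V²/(2g) = 0.01753·(1170/0.158)·3.642²/(2·9.81) = 87.73 m
Δp = ρg·h_f = 793.0·9.81·87.73 = 682.5 kPa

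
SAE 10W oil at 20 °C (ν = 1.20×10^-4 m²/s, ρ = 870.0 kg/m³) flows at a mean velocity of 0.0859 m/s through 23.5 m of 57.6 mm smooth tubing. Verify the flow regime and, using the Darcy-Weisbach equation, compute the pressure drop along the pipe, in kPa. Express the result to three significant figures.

Re = VD/ν = 0.0859·0.05760/1.20×10^-4 = 41.2 → laminar (Re < 2300)
f = 64/Re = 1.552
h_f = f(L/D)V²/(2g) = 1.552·(23.5/0.05760)·0.0859²/(2·9.81) = 0.2382 m
Δp = ρg·h_f = 870.0·9.81·0.2382 = 2.033 kPa

Δp ≈ 2.03 kPa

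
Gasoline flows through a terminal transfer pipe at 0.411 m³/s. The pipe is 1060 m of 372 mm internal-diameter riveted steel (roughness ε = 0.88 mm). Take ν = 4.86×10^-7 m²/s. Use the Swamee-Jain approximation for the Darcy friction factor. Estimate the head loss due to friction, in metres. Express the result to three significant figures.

V = 4Q/(πD²) = 4·0.411/(π·0.372²) = 3.782 m/s
Re = VD/ν = 3.782·0.372/4.86×10^-7 = 2.89×10^6 → turbulent
ε/D = 0.88/372 = 0.00237
Swamee-Jain: f = 0.02459
h_f = f(L/D)V²/(2g) = 0.02459·(1060/0.372)·3.782²/(2·9.81) = 51.07 m

h_f ≈ 51.1 m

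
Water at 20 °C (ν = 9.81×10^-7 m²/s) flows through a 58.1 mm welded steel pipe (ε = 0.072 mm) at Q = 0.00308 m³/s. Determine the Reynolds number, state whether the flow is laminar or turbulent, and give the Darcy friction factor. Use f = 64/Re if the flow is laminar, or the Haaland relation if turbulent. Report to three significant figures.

V = 4Q/(πD²) = 1.162 m/s
Re = VD/ν = 1.162·0.0581/9.81×10^-7 = 6.88×10^4
Re > 4000 → turbulent; ε/D = 0.00124
Haaland: f = 0.02354

Re ≈ 6.88×10^4; turbulent; f ≈ 0.0235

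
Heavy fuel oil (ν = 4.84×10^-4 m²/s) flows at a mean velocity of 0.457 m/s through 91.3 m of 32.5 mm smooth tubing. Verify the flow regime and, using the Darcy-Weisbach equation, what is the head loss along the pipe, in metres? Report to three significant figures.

Re = VD/ν = 0.457·0.03250/4.84×10^-4 = 30.7 → laminar (Re < 2300)
f = 64/Re = 2.086
h_f = f(L/D)V²/(2g) = 2.086·(91.3/0.03250)·0.457²/(2·9.81) = 62.37 m

h_f ≈ 62.4 m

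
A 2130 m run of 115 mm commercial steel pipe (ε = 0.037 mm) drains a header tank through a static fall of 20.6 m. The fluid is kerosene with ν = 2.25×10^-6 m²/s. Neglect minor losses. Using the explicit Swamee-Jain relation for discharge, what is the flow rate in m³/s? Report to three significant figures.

Swamee-Jain (Type II): Q = -0.965·√(gD⁵h_f/L)·ln[ε/(3.7D) + √(3.17ν²L/(gD³h_f))]
√(gD⁵h_f/L) = √(9.81·0.115⁵·20.6/2130) = 0.001381
ε/(3.7D) = 8.70×10^-5; √(3.17ν²L/(gD³h_f)) = 3.33×10^-4
Q = -0.965·0.001381·ln(4.204×10^-4) = 0.01036 m³/s
Check: V = 0.998 m/s, Re = 5.10×10^4, f = 0.02192, h_f = 20.6 m ≈ 20.6 m ✓

Q ≈ 0.0104 m³/s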